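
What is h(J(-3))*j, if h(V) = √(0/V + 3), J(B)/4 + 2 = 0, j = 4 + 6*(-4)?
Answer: -20*√3 ≈ -34.641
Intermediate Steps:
j = -20 (j = 4 - 24 = -20)
J(B) = -8 (J(B) = -8 + 4*0 = -8 + 0 = -8)
h(V) = √3 (h(V) = √(0 + 3) = √3)
h(J(-3))*j = √3*(-20) = -20*√3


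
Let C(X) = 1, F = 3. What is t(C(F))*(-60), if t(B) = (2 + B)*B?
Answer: -180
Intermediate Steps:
t(B) = B*(2 + B)
t(C(F))*(-60) = (1*(2 + 1))*(-60) = (1*3)*(-60) = 3*(-60) = -180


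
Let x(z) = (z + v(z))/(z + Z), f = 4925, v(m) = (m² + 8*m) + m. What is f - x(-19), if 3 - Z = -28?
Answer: 19643/4 ≈ 4910.8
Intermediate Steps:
v(m) = m² + 9*m
Z = 31 (Z = 3 - 1*(-28) = 3 + 28 = 31)
x(z) = (z + z*(9 + z))/(31 + z) (x(z) = (z + z*(9 + z))/(z + 31) = (z + z*(9 + z))/(31 + z))
f - x(-19) = 4925 - (-19)*(10 - 19)/(31 - 19) = 4925 - (-19)*(-9)/12 = 4925 - 1*57/4 = 4925 - 57/4 = 19643/4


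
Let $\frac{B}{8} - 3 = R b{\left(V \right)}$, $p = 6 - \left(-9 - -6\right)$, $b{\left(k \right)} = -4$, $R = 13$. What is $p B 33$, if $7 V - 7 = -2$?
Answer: $-116424$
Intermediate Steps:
$V = \frac{5}{7}$ ($V = 1 + \frac{1}{7} \left(-2\right) = 1 - \frac{2}{7} = \frac{5}{7} \approx 0.71429$)
$p = 9$ ($p = 6 - \left(-9 + 6\right) = 6 - -3 = 6 + 3 = 9$)
$B = -392$ ($B = 24 + 8 \cdot 13 \left(-4\right) = 24 + 8 \left(-52\right) = 24 - 416 = -392$)
$p B 33 = 9 \left(-392\right) 33 = \left(-3528\right) 33 = -116424$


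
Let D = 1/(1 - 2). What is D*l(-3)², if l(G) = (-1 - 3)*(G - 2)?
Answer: -400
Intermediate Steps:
l(G) = 8 - 4*G (l(G) = -4*(-2 + G) = 8 - 4*G)
D = -1 (D = 1/(-1) = -1)
D*l(-3)² = -(8 - 4*(-3))² = -(8 + 12)² = -1*20² = -1*400 = -400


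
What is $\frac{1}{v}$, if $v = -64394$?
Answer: $- \frac{1}{64394} \approx -1.5529 \cdot 10^{-5}$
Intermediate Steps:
$\frac{1}{v} = \frac{1}{-64394} = - \frac{1}{64394}$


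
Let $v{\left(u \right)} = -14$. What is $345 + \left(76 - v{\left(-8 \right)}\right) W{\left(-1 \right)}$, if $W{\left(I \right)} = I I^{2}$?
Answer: $255$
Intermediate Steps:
$W{\left(I \right)} = I^{3}$
$345 + \left(76 - v{\left(-8 \right)}\right) W{\left(-1 \right)} = 345 + \left(76 - -14\right) \left(-1\right)^{3} = 345 + \left(76 + 14\right) \left(-1\right) = 345 + 90 \left(-1\right) = 345 - 90 = 255$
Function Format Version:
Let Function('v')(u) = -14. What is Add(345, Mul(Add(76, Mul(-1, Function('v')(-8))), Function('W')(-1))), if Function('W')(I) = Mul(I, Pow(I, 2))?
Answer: 255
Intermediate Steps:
Function('W')(I) = Pow(I, 3)
Add(345, Mul(Add(76, Mul(-1, Function('v')(-8))), Function('W')(-1))) = Add(345, Mul(Add(76, Mul(-1, -14)), Pow(-1, 3))) = Add(345, Mul(Add(76, 14), -1)) = Add(345, Mul(90, -1)) = Add(345, -90) = 255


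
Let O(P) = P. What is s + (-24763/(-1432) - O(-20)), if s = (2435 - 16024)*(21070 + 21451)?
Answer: -827435135005/1432 ≈ -5.7782e+8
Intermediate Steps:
s = -577817869 (s = -13589*42521 = -577817869)
s + (-24763/(-1432) - O(-20)) = -577817869 + (-24763/(-1432) - 1*(-20)) = -577817869 + (-24763*(-1/1432) + 20) = -577817869 + (24763/1432 + 20) = -577817869 + 53403/1432 = -827435135005/1432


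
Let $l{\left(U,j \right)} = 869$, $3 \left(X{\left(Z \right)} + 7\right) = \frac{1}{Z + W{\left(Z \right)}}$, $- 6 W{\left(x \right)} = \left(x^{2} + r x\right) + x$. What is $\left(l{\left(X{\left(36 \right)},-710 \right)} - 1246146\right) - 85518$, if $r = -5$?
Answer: $-1330795$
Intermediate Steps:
$W{\left(x \right)} = - \frac{x^{2}}{6} + \frac{2 x}{3}$ ($W{\left(x \right)} = - \frac{\left(x^{2} - 5 x\right) + x}{6} = - \frac{x^{2} - 4 x}{6} = - \frac{x^{2}}{6} + \frac{2 x}{3}$)
$X{\left(Z \right)} = -7 + \frac{1}{3 \left(Z + \frac{Z \left(4 - Z\right)}{6}\right)}$
$\left(l{\left(X{\left(36 \right)},-710 \right)} - 1246146\right) - 85518 = \left(869 - 1246146\right) - 85518 = -1245277 - 85518 = -1330795$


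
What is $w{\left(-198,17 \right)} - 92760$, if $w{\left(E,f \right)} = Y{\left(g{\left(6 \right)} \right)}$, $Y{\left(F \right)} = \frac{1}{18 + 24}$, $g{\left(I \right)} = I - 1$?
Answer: $- \frac{3895919}{42} \approx -92760.0$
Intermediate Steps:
$g{\left(I \right)} = -1 + I$
$Y{\left(F \right)} = \frac{1}{42}$
$w{\left(E,f \right)} = \frac{1}{42}$
$w{\left(-198,17 \right)} - 92760 = \frac{1}{42} - 92760 = - \frac{3895919}{42}$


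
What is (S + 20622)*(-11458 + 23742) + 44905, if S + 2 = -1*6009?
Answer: 179526429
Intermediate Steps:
S = -6011 (S = -2 - 1*6009 = -2 - 6009 = -6011)
(S + 20622)*(-11458 + 23742) + 44905 = (-6011 + 20622)*(-11458 + 23742) + 44905 = 14611*12284 + 44905 = 179481524 + 44905 = 179526429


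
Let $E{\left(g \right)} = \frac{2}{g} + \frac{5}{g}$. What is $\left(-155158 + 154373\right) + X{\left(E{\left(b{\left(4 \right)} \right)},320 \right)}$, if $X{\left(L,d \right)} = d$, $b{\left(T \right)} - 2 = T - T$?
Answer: $-465$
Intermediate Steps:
$b{\left(T \right)} = 2$ ($b{\left(T \right)} = 2 + \left(T - T\right) = 2 + 0 = 2$)
$E{\left(g \right)} = \frac{7}{g}$
$\left(-155158 + 154373\right) + X{\left(E{\left(b{\left(4 \right)} \right)},320 \right)} = \left(-155158 + 154373\right) + 320 = -785 + 320 = -465$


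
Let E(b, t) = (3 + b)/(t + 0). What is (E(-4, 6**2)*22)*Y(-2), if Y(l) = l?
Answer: 11/9 ≈ 1.2222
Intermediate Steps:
E(b, t) = (3 + b)/t
(E(-4, 6**2)*22)*Y(-2) = (((3 - 4)/(6**2))*22)*(-2) = ((-1/36)*22)*(-2) = (((1/36)*(-1))*22)*(-2) = -1/36*22*(-2) = -11/18*(-2) = 11/9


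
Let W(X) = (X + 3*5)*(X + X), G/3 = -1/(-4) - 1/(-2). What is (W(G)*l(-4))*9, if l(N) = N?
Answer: -5589/2 ≈ -2794.5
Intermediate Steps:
G = 9/4 (G = 3*(-1/(-4) - 1/(-2)) = 3*(-1*(-¼) - 1*(-½)) = 3*(¼ + ½) = 3*(¾) = 9/4 ≈ 2.2500)
W(X) = 2*X*(15 + X) (W(X) = (X + 15)*(2*X) = (15 + X)*(2*X) = 2*X*(15 + X))
(W(G)*l(-4))*9 = ((2*(9/4)*(15 + 9/4))*(-4))*9 = ((2*(9/4)*(69/4))*(-4))*9 = ((621/8)*(-4))*9 = -621/2*9 = -5589/2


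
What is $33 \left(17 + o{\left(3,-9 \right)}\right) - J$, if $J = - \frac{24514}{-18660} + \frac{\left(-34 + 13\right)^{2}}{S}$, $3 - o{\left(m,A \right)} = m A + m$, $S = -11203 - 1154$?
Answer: $\frac{18583878989}{12810090} \approx 1450.7$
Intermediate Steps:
$S = -12357$
$o{\left(m,A \right)} = 3 - m - A m$ ($o{\left(m,A \right)} = 3 - \left(m A + m\right) = 3 - \left(A m + m\right) = 3 - \left(m + A m\right) = 3 - m - A m$)
$J = \frac{16371691}{12810090}$ ($J = - \frac{24514}{-18660} + \frac{\left(-34 + 13\right)^{2}}{-12357} = \left(-24514\right) \left(- \frac{1}{18660}\right) + \left(-21\right)^{2} \left(- \frac{1}{12357}\right) = \frac{12257}{9330} + 441 \left(- \frac{1}{12357}\right) = \frac{12257}{9330} - \frac{49}{1373} = \frac{16371691}{12810090} \approx 1.278$)
$33 \left(17 + o{\left(3,-9 \right)}\right) - J = 33 \left(17 - -27\right) - \frac{16371691}{12810090} = 33 \left(17 + \left(3 - 3 + 27\right)\right) - \frac{16371691}{12810090} = 33 \left(17 + 27\right) - \frac{16371691}{12810090} = 33 \cdot 44 - \frac{16371691}{12810090} = 1452 - \frac{16371691}{12810090} = \frac{18583878989}{12810090}$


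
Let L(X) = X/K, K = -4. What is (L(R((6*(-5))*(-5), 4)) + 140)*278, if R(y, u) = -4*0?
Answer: 38920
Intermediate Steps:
R(y, u) = 0
L(X) = -X/4 (L(X) = X/(-4) = X*(-¼) = -X/4)
(L(R((6*(-5))*(-5), 4)) + 140)*278 = (-¼*0 + 140)*278 = (0 + 140)*278 = 140*278 = 38920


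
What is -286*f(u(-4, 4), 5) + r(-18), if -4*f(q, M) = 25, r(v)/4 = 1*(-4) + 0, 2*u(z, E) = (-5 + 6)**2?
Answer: 3543/2 ≈ 1771.5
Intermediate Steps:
u(z, E) = 1/2 (u(z, E) = (-5 + 6)**2/2 = (1/2)*1**2 = (1/2)*1 = 1/2)
r(v) = -16 (r(v) = 4*(1*(-4) + 0) = 4*(-4 + 0) = 4*(-4) = -16)
f(q, M) = -25/4 (f(q, M) = -1/4*25 = -25/4)
-286*f(u(-4, 4), 5) + r(-18) = -286*(-25/4) - 16 = 3575/2 - 16 = 3543/2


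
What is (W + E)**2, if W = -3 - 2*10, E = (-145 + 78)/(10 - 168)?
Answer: 12723489/24964 ≈ 509.67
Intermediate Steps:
E = 67/158 (E = -67/(-158) = -67*(-1/158) = 67/158 ≈ 0.42405)
W = -23 (W = -3 - 20 = -23)
(W + E)**2 = (-23 + 67/158)**2 = (-3567/158)**2 = 12723489/24964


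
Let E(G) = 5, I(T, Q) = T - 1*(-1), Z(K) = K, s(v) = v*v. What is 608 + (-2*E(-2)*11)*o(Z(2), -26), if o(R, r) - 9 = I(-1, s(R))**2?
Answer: -382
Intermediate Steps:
s(v) = v**2
I(T, Q) = 1 + T (I(T, Q) = T + 1 = 1 + T)
o(R, r) = 9 (o(R, r) = 9 + (1 - 1)**2 = 9 + 0**2 = 9 + 0 = 9)
608 + (-2*E(-2)*11)*o(Z(2), -26) = 608 + (-2*5*11)*9 = 608 - 10*11*9 = 608 - 110*9 = 608 - 990 = -382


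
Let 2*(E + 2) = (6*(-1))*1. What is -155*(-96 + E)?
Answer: 15655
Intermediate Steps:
E = -5 (E = -2 + ((6*(-1))*1)/2 = -2 + (-6*1)/2 = -2 + (½)*(-6) = -2 - 3 = -5)
-155*(-96 + E) = -155*(-96 - 5) = -155*(-101) = 15655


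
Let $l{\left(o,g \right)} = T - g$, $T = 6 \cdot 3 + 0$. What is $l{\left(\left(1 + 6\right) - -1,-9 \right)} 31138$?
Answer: $840726$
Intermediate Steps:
$T = 18$ ($T = 18 + 0 = 18$)
$l{\left(o,g \right)} = 18 - g$
$l{\left(\left(1 + 6\right) - -1,-9 \right)} 31138 = \left(18 - -9\right) 31138 = \left(18 + 9\right) 31138 = 27 \cdot 31138 = 840726$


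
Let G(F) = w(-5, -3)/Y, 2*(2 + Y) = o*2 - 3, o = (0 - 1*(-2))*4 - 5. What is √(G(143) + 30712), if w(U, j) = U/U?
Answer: √30710 ≈ 175.24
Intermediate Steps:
o = 3 (o = (0 + 2)*4 - 5 = 2*4 - 5 = 8 - 5 = 3)
w(U, j) = 1
Y = -½ (Y = -2 + (3*2 - 3)/2 = -2 + (6 - 3)/2 = -2 + (½)*3 = -2 + 3/2 = -½ ≈ -0.50000)
G(F) = -2 (G(F) = 1/(-½) = 1*(-2) = -2)
√(G(143) + 30712) = √(-2 + 30712) = √30710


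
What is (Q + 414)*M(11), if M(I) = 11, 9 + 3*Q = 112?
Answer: 14795/3 ≈ 4931.7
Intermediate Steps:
Q = 103/3 (Q = -3 + (⅓)*112 = -3 + 112/3 = 103/3 ≈ 34.333)
(Q + 414)*M(11) = (103/3 + 414)*11 = (1345/3)*11 = 14795/3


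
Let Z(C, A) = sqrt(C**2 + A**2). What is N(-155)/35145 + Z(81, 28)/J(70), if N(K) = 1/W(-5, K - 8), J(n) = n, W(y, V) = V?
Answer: -1/5728635 + sqrt(7345)/70 ≈ 1.2243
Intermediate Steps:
N(K) = 1/(-8 + K) (N(K) = 1/(K - 8) = 1/(-8 + K))
Z(C, A) = sqrt(A**2 + C**2)
N(-155)/35145 + Z(81, 28)/J(70) = 1/(-8 - 155*35145) + sqrt(28**2 + 81**2)/70 = (1/35145)/(-163) + sqrt(784 + 6561)*(1/70) = -1/163*1/35145 + sqrt(7345)*(1/70) = -1/5728635 + sqrt(7345)/70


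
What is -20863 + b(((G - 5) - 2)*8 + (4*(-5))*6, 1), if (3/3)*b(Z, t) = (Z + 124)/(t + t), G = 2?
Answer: -20881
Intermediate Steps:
b(Z, t) = (124 + Z)/(2*t) (b(Z, t) = (Z + 124)/(t + t) = (124 + Z)/((2*t)) = (124 + Z)*(1/(2*t)) = (124 + Z)/(2*t))
-20863 + b(((G - 5) - 2)*8 + (4*(-5))*6, 1) = -20863 + (½)*(124 + (((2 - 5) - 2)*8 + (4*(-5))*6))/1 = -20863 + (½)*1*(124 + ((-3 - 2)*8 - 20*6)) = -20863 + (½)*1*(124 + (-5*8 - 120)) = -20863 + (½)*1*(124 + (-40 - 120)) = -20863 + (½)*1*(124 - 160) = -20863 + (½)*1*(-36) = -20863 - 18 = -20881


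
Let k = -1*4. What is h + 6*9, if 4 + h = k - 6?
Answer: 40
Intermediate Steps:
k = -4
h = -14 (h = -4 + (-4 - 6) = -4 - 10 = -14)
h + 6*9 = -14 + 6*9 = -14 + 54 = 40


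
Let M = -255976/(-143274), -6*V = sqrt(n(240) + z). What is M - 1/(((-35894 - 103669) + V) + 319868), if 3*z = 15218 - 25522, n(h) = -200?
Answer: 112343308692204493/62880602774344437 - 3*I*sqrt(8178)/877767114401 ≈ 1.7866 - 3.0908e-10*I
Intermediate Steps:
z = -10304/3 (z = (15218 - 25522)/3 = (1/3)*(-10304) = -10304/3 ≈ -3434.7)
V = -I*sqrt(8178)/9 (V = -sqrt(-200 - 10304/3)/6 = -I*sqrt(8178)/9 ≈ -10.048*I)
M = 127988/71637 (M = -255976*(-1/143274) = 127988/71637 ≈ 1.7866)
M - 1/(((-35894 - 103669) + V) + 319868) = 127988/71637 - 1/(((-35894 - 103669) - I*sqrt(8178)/9) + 319868) = 127988/71637 - 1/((-139563 - I*sqrt(8178)/9) + 319868) = 127988/71637 - 1/(180305 - I*sqrt(8178)/9)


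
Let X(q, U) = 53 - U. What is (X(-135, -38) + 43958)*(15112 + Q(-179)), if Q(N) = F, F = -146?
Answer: 659237334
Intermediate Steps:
Q(N) = -146
(X(-135, -38) + 43958)*(15112 + Q(-179)) = ((53 - 1*(-38)) + 43958)*(15112 - 146) = ((53 + 38) + 43958)*14966 = (91 + 43958)*14966 = 44049*14966 = 659237334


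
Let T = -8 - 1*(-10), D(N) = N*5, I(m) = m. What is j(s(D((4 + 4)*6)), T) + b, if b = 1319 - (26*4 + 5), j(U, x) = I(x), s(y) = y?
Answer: 1212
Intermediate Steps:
D(N) = 5*N
T = 2 (T = -8 + 10 = 2)
j(U, x) = x
b = 1210 (b = 1319 - (104 + 5) = 1319 - 1*109 = 1319 - 109 = 1210)
j(s(D((4 + 4)*6)), T) + b = 2 + 1210 = 1212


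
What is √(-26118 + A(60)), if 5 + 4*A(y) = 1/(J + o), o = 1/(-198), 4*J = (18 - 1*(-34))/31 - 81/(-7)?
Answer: 5*I*√337520432124017/568382 ≈ 161.61*I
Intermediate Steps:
J = 2875/868 (J = ((18 - 1*(-34))/31 - 81/(-7))/4 = ((18 + 34)*(1/31) - 81*(-⅐))/4 = (52*(1/31) + 81/7)/4 = (52/31 + 81/7)/4 = (¼)*(2875/217) = 2875/868 ≈ 3.3122)
o = -1/198 ≈ -0.0050505
A(y) = -1335023/1136764 (A(y) = -5/4 + 1/(4*(2875/868 - 1/198)) = -5/4 + 1/(4*(284191/85932)) = -5/4 + (¼)*(85932/284191) = -5/4 + 21483/284191 = -1335023/1136764)
√(-26118 + A(60)) = √(-26118 - 1335023/1136764) = √(-29691337175/1136764) = 5*I*√337520432124017/568382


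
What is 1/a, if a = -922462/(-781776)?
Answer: 390888/461231 ≈ 0.84749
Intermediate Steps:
a = 461231/390888 (a = -922462*(-1/781776) = 461231/390888 ≈ 1.1800)
1/a = 1/(461231/390888) = 390888/461231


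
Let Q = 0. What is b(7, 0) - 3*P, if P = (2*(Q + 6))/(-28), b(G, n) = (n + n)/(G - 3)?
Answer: 9/7 ≈ 1.2857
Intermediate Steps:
b(G, n) = 2*n/(-3 + G) (b(G, n) = (2*n)/(-3 + G) = 2*n/(-3 + G))
P = -3/7 (P = (2*(0 + 6))/(-28) = (2*6)*(-1/28) = 12*(-1/28) = -3/7 ≈ -0.42857)
b(7, 0) - 3*P = 2*0/(-3 + 7) - 3*(-3/7) = 2*0/4 + 9/7 = 2*0*(¼) + 9/7 = 0 + 9/7 = 9/7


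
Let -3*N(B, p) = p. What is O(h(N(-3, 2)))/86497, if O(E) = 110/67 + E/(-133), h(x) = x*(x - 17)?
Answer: 124568/6936972903 ≈ 1.7957e-5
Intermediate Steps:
N(B, p) = -p/3
h(x) = x*(-17 + x)
O(E) = 110/67 - E/133 (O(E) = 110*(1/67) + E*(-1/133) = 110/67 - E/133)
O(h(N(-3, 2)))/86497 = (110/67 - (-⅓*2)*(-17 - ⅓*2)/133)/86497 = (110/67 - (-2)*(-17 - ⅔)/399)*(1/86497) = (110/67 - (-2)*(-53)/(399*3))*(1/86497) = (110/67 - 1/133*106/9)*(1/86497) = (110/67 - 106/1197)*(1/86497) = (124568/80199)*(1/86497) = 124568/6936972903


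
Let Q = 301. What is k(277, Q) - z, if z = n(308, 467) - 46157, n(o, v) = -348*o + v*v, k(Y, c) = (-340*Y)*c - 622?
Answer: -28413550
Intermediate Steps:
k(Y, c) = -622 - 340*Y*c (k(Y, c) = -340*Y*c - 622 = -622 - 340*Y*c)
n(o, v) = v² - 348*o (n(o, v) = -348*o + v² = v² - 348*o)
z = 64748 (z = (467² - 348*308) - 46157 = (218089 - 107184) - 46157 = 110905 - 46157 = 64748)
k(277, Q) - z = (-622 - 340*277*301) - 1*64748 = (-622 - 28348180) - 64748 = -28348802 - 64748 = -28413550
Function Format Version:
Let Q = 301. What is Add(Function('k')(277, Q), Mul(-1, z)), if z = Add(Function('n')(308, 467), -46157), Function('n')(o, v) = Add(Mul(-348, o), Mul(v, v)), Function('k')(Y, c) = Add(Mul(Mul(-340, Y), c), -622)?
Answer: -28413550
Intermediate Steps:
Function('k')(Y, c) = Add(-622, Mul(-340, Y, c)) (Function('k')(Y, c) = Add(Mul(-340, Y, c), -622) = Add(-622, Mul(-340, Y, c)))
Function('n')(o, v) = Add(Pow(v, 2), Mul(-348, o)) (Function('n')(o, v) = Add(Mul(-348, o), Pow(v, 2)) = Add(Pow(v, 2), Mul(-348, o)))
z = 64748 (z = Add(Add(Pow(467, 2), Mul(-348, 308)), -46157) = Add(Add(218089, -107184), -46157) = Add(110905, -46157) = 64748)
Add(Function('k')(277, Q), Mul(-1, z)) = Add(Add(-622, Mul(-340, 277, 301)), Mul(-1, 64748)) = Add(Add(-622, -28348180), -64748) = Add(-28348802, -64748) = -28413550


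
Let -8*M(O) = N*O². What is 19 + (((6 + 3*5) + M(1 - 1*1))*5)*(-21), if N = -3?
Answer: -2186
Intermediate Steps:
M(O) = 3*O²/8 (M(O) = -(-3)*O²/8 = 3*O²/8)
19 + (((6 + 3*5) + M(1 - 1*1))*5)*(-21) = 19 + (((6 + 3*5) + 3*(1 - 1*1)²/8)*5)*(-21) = 19 + (((6 + 15) + 3*(1 - 1)²/8)*5)*(-21) = 19 + ((21 + (3/8)*0²)*5)*(-21) = 19 + ((21 + (3/8)*0)*5)*(-21) = 19 + ((21 + 0)*5)*(-21) = 19 + (21*5)*(-21) = 19 + 105*(-21) = 19 - 2205 = -2186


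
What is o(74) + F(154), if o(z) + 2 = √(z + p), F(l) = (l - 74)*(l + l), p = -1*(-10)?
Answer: 24638 + 2*√21 ≈ 24647.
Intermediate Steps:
p = 10
F(l) = 2*l*(-74 + l) (F(l) = (-74 + l)*(2*l) = 2*l*(-74 + l))
o(z) = -2 + √(10 + z) (o(z) = -2 + √(z + 10) = -2 + √(10 + z))
o(74) + F(154) = (-2 + √(10 + 74)) + 2*154*(-74 + 154) = (-2 + √84) + 2*154*80 = (-2 + 2*√21) + 24640 = 24638 + 2*√21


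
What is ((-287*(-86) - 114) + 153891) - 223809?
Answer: -45350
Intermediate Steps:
((-287*(-86) - 114) + 153891) - 223809 = ((24682 - 114) + 153891) - 223809 = (24568 + 153891) - 223809 = 178459 - 223809 = -45350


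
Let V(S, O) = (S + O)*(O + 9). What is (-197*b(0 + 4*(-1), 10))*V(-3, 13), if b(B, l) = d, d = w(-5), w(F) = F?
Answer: 216700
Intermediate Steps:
d = -5
V(S, O) = (9 + O)*(O + S) (V(S, O) = (O + S)*(9 + O) = (9 + O)*(O + S))
b(B, l) = -5
(-197*b(0 + 4*(-1), 10))*V(-3, 13) = (-197*(-5))*(13**2 + 9*13 + 9*(-3) + 13*(-3)) = 985*(169 + 117 - 27 - 39) = 985*220 = 216700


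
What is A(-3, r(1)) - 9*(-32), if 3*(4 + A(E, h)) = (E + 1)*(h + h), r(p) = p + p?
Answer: 844/3 ≈ 281.33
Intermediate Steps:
r(p) = 2*p
A(E, h) = -4 + 2*h*(1 + E)/3 (A(E, h) = -4 + ((E + 1)*(h + h))/3 = -4 + ((1 + E)*(2*h))/3 = -4 + (2*h*(1 + E))/3 = -4 + 2*h*(1 + E)/3)
A(-3, r(1)) - 9*(-32) = (-4 + 2*(2*1)/3 + (⅔)*(-3)*(2*1)) - 9*(-32) = (-4 + (⅔)*2 + (⅔)*(-3)*2) + 288 = (-4 + 4/3 - 4) + 288 = -20/3 + 288 = 844/3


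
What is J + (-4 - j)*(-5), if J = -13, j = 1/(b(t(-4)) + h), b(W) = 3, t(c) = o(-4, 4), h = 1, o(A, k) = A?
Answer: 33/4 ≈ 8.2500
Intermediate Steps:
t(c) = -4
j = 1/4 (j = 1/(3 + 1) = 1/4 ≈ 0.25000)
J + (-4 - j)*(-5) = -13 + (-4 - 1*1/4)*(-5) = -13 + (-4 - 1/4)*(-5) = -13 - 17/4*(-5) = -13 + 85/4 = 33/4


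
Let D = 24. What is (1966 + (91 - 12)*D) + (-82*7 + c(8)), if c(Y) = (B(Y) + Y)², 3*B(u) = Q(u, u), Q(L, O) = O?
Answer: 30616/9 ≈ 3401.8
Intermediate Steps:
B(u) = u/3
c(Y) = 16*Y²/9 (c(Y) = (Y/3 + Y)² = (4*Y/3)² = 16*Y²/9)
(1966 + (91 - 12)*D) + (-82*7 + c(8)) = (1966 + (91 - 12)*24) + (-82*7 + (16/9)*8²) = (1966 + 79*24) + (-574 + (16/9)*64) = (1966 + 1896) + (-574 + 1024/9) = 3862 - 4142/9 = 30616/9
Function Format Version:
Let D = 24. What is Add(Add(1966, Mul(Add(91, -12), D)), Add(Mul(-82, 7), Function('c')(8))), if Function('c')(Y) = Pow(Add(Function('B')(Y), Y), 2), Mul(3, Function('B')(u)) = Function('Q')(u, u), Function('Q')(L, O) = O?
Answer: Rational(30616, 9) ≈ 3401.8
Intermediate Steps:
Function('B')(u) = Mul(Rational(1, 3), u)
Function('c')(Y) = Mul(Rational(16, 9), Pow(Y, 2)) (Function('c')(Y) = Pow(Add(Mul(Rational(1, 3), Y), Y), 2) = Pow(Mul(Rational(4, 3), Y), 2) = Mul(Rational(16, 9), Pow(Y, 2)))
Add(Add(1966, Mul(Add(91, -12), D)), Add(Mul(-82, 7), Function('c')(8))) = Add(Add(1966, Mul(Add(91, -12), 24)), Add(Mul(-82, 7), Mul(Rational(16, 9), Pow(8, 2)))) = Add(Add(1966, Mul(79, 24)), Add(-574, Mul(Rational(16, 9), 64))) = Add(Add(1966, 1896), Add(-574, Rational(1024, 9))) = Add(3862, Rational(-4142, 9)) = Rational(30616, 9)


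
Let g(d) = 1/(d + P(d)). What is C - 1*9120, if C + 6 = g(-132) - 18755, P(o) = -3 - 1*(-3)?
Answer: -3680293/132 ≈ -27881.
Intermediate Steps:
P(o) = 0 (P(o) = -3 + 3 = 0)
g(d) = 1/d (g(d) = 1/(d + 0) = 1/d)
C = -2476453/132 (C = -6 + (1/(-132) - 18755) = -6 + (-1/132 - 18755) = -6 - 2475661/132 = -2476453/132 ≈ -18761.)
C - 1*9120 = -2476453/132 - 1*9120 = -2476453/132 - 9120 = -3680293/132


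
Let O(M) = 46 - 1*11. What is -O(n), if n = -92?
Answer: -35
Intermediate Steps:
O(M) = 35 (O(M) = 46 - 11 = 35)
-O(n) = -1*35 = -35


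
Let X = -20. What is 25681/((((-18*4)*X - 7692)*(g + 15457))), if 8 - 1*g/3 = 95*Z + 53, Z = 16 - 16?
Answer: -25681/95793144 ≈ -0.00026809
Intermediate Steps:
Z = 0
g = -135 (g = 24 - 3*(95*0 + 53) = 24 - 3*(0 + 53) = 24 - 3*53 = 24 - 159 = -135)
25681/((((-18*4)*X - 7692)*(g + 15457))) = 25681/(((-18*4*(-20) - 7692)*(-135 + 15457))) = 25681/(((-72*(-20) - 7692)*15322)) = 25681/(((1440 - 7692)*15322)) = 25681/((-6252*15322)) = 25681/(-95793144) = 25681*(-1/95793144) = -25681/95793144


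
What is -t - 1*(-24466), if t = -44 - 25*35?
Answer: 25385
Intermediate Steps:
t = -919 (t = -44 - 875 = -919)
-t - 1*(-24466) = -1*(-919) - 1*(-24466) = 919 + 24466 = 25385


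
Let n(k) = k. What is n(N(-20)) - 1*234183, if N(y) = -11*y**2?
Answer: -238583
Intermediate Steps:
n(N(-20)) - 1*234183 = -11*(-20)**2 - 1*234183 = -11*400 - 234183 = -4400 - 234183 = -238583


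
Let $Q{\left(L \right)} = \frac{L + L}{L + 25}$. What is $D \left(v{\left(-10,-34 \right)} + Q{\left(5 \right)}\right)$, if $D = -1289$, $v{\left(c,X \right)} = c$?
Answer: $\frac{37381}{3} \approx 12460.0$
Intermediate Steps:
$Q{\left(L \right)} = \frac{2 L}{25 + L}$
$D \left(v{\left(-10,-34 \right)} + Q{\left(5 \right)}\right) = - 1289 \left(-10 + 2 \cdot 5 \frac{1}{25 + 5}\right) = - 1289 \left(-10 + 2 \cdot 5 \cdot \frac{1}{30}\right) = - 1289 \left(-10 + \frac{1}{3}\right) = \left(-1289\right) \left(- \frac{29}{3}\right) = \frac{37381}{3}$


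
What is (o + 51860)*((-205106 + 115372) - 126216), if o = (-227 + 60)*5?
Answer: -11018848750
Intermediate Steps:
o = -835 (o = -167*5 = -835)
(o + 51860)*((-205106 + 115372) - 126216) = (-835 + 51860)*((-205106 + 115372) - 126216) = 51025*(-89734 - 126216) = 51025*(-215950) = -11018848750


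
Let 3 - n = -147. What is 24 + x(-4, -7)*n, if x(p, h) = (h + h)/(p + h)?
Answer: 2364/11 ≈ 214.91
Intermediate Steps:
x(p, h) = 2*h/(h + p) (x(p, h) = (2*h)/(h + p) = 2*h/(h + p))
n = 150 (n = 3 - 1*(-147) = 3 + 147 = 150)
24 + x(-4, -7)*n = 24 + (2*(-7)/(-7 - 4))*150 = 24 + (2*(-7)/(-11))*150 = 24 + (2*(-7)*(-1/11))*150 = 24 + (14/11)*150 = 24 + 2100/11 = 2364/11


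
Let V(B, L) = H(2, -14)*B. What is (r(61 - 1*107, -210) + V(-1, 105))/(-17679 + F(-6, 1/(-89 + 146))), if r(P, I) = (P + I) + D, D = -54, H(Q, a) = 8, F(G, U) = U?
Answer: 9063/503851 ≈ 0.017987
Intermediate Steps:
V(B, L) = 8*B
r(P, I) = -54 + I + P (r(P, I) = (P + I) - 54 = (I + P) - 54 = -54 + I + P)
(r(61 - 1*107, -210) + V(-1, 105))/(-17679 + F(-6, 1/(-89 + 146))) = ((-54 - 210 + (61 - 1*107)) + 8*(-1))/(-17679 + 1/(-89 + 146)) = ((-54 - 210 + (61 - 107)) - 8)/(-17679 + 1/57) = ((-54 - 210 - 46) - 8)/(-17679 + 1/57) = (-310 - 8)/(-1007702/57) = -318*(-57/1007702) = 9063/503851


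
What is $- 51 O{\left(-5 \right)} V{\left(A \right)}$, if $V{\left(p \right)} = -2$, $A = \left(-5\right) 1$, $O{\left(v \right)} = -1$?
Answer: $-102$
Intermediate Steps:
$A = -5$
$- 51 O{\left(-5 \right)} V{\left(A \right)} = \left(-51\right) \left(-1\right) \left(-2\right) = 51 \left(-2\right) = -102$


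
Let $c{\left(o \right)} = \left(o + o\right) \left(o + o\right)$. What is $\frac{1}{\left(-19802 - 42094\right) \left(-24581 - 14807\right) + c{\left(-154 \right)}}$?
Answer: $\frac{1}{2438054512} \approx 4.1016 \cdot 10^{-10}$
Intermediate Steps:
$c{\left(o \right)} = 4 o^{2}$ ($c{\left(o \right)} = 2 o 2 o = 4 o^{2}$)
$\frac{1}{\left(-19802 - 42094\right) \left(-24581 - 14807\right) + c{\left(-154 \right)}} = \frac{1}{\left(-19802 - 42094\right) \left(-24581 - 14807\right) + 4 \left(-154\right)^{2}} = \frac{1}{\left(-61896\right) \left(-39388\right) + 4 \cdot 23716} = \frac{1}{2437959648 + 94864} = \frac{1}{2438054512}$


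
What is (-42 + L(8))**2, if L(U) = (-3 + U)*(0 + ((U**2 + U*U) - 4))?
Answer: 334084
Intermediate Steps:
L(U) = (-4 + 2*U**2)*(-3 + U) (L(U) = (-3 + U)*(0 + ((U**2 + U**2) - 4)) = (-3 + U)*(0 + (2*U**2 - 4)) = (-3 + U)*(0 + (-4 + 2*U**2)) = (-3 + U)*(-4 + 2*U**2) = (-4 + 2*U**2)*(-3 + U))
(-42 + L(8))**2 = (-42 + (12 - 6*8**2 - 4*8 + 2*8**3))**2 = (-42 + (12 - 6*64 - 32 + 2*512))**2 = (-42 + (12 - 384 - 32 + 1024))**2 = (-42 + 620)**2 = 578**2 = 334084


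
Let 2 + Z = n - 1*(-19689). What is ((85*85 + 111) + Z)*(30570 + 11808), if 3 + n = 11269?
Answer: 1622611242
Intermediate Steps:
n = 11266 (n = -3 + 11269 = 11266)
Z = 30953 (Z = -2 + (11266 - 1*(-19689)) = -2 + (11266 + 19689) = -2 + 30955 = 30953)
((85*85 + 111) + Z)*(30570 + 11808) = ((85*85 + 111) + 30953)*(30570 + 11808) = ((7225 + 111) + 30953)*42378 = (7336 + 30953)*42378 = 38289*42378 = 1622611242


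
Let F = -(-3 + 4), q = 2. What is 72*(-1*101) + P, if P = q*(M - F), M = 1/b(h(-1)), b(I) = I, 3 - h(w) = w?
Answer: -14539/2 ≈ -7269.5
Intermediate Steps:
h(w) = 3 - w
M = 1/4 (M = 1/(3 - 1*(-1)) = 1/(3 + 1) = 1/4 ≈ 0.25000)
F = -1 (F = -1*1 = -1)
P = 5/2 (P = 2*(1/4 - 1*(-1)) = 2*(1/4 + 1) = 2*(5/4) = 5/2 ≈ 2.5000)
72*(-1*101) + P = 72*(-1*101) + 5/2 = 72*(-101) + 5/2 = -7272 + 5/2 = -14539/2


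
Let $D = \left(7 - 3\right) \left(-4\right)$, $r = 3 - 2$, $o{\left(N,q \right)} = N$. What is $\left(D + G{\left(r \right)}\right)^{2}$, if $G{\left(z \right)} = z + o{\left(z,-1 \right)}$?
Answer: $196$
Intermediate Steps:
$r = 1$
$G{\left(z \right)} = 2 z$ ($G{\left(z \right)} = z + z = 2 z$)
$D = -16$ ($D = 4 \left(-4\right) = -16$)
$\left(D + G{\left(r \right)}\right)^{2} = \left(-16 + 2 \cdot 1\right)^{2} = \left(-16 + 2\right)^{2} = \left(-14\right)^{2} = 196$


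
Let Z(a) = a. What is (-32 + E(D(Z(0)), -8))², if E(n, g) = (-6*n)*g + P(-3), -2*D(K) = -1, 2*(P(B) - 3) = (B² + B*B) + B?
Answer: 25/4 ≈ 6.2500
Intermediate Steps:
P(B) = 3 + B² + B/2 (P(B) = 3 + ((B² + B*B) + B)/2 = 3 + ((B² + B²) + B)/2 = 3 + (2*B² + B)/2 = 3 + (B + 2*B²)/2 = 3 + (B² + B/2) = 3 + B² + B/2)
D(K) = ½ (D(K) = -½*(-1) = ½)
E(n, g) = 21/2 - 6*g*n (E(n, g) = (-6*n)*g + (3 + (-3)² + (½)*(-3)) = -6*g*n + (3 + 9 - 3/2) = -6*g*n + 21/2 = 21/2 - 6*g*n)
(-32 + E(D(Z(0)), -8))² = (-32 + (21/2 - 6*(-8)*½))² = (-32 + (21/2 + 24))² = (-32 + 69/2)² = (5/2)² = 25/4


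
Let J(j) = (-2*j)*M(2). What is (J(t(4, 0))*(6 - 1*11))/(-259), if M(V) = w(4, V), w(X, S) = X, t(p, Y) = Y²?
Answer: 0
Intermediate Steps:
M(V) = 4
J(j) = -8*j (J(j) = -2*j*4 = -8*j)
(J(t(4, 0))*(6 - 1*11))/(-259) = ((-8*0²)*(6 - 1*11))/(-259) = ((-8*0)*(6 - 11))*(-1/259) = (0*(-5))*(-1/259) = 0*(-1/259) = 0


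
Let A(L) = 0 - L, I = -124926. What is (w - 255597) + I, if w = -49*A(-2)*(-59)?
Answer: -374741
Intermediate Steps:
A(L) = -L
w = 5782 (w = -(-49)*(-2)*(-59) = -49*2*(-59) = -98*(-59) = 5782)
(w - 255597) + I = (5782 - 255597) - 124926 = -249815 - 124926 = -374741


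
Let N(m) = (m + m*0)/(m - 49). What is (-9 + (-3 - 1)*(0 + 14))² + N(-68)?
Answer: 494393/117 ≈ 4225.6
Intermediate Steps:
N(m) = m/(-49 + m) (N(m) = (m + 0)/(-49 + m) = m/(-49 + m))
(-9 + (-3 - 1)*(0 + 14))² + N(-68) = (-9 + (-3 - 1)*(0 + 14))² - 68/(-49 - 68) = (-9 - 4*14)² - 68/(-117) = (-9 - 56)² - 68*(-1/117) = (-65)² + 68/117 = 4225 + 68/117 = 494393/117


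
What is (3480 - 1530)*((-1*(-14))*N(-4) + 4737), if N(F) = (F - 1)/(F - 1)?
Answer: 9264450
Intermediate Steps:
N(F) = 1 (N(F) = (-1 + F)/(-1 + F) = 1)
(3480 - 1530)*((-1*(-14))*N(-4) + 4737) = (3480 - 1530)*(-1*(-14)*1 + 4737) = 1950*(14*1 + 4737) = 1950*(14 + 4737) = 1950*4751 = 9264450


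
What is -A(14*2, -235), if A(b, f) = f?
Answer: 235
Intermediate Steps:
-A(14*2, -235) = -1*(-235) = 235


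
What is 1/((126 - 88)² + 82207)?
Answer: 1/83651 ≈ 1.1954e-5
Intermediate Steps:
1/((126 - 88)² + 82207) = 1/(38² + 82207) = 1/(1444 + 82207) = 1/83651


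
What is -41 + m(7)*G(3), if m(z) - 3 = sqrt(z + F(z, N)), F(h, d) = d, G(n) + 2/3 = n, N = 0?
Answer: -34 + 7*sqrt(7)/3 ≈ -27.827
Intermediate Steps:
G(n) = -2/3 + n
m(z) = 3 + sqrt(z) (m(z) = 3 + sqrt(z + 0) = 3 + sqrt(z))
-41 + m(7)*G(3) = -41 + (3 + sqrt(7))*(-2/3 + 3) = -41 + (3 + sqrt(7))*(7/3) = -41 + (7 + 7*sqrt(7)/3) = -34 + 7*sqrt(7)/3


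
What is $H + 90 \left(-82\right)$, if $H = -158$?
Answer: $-7538$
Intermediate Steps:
$H + 90 \left(-82\right) = -158 + 90 \left(-82\right) = -158 - 7380 = -7538$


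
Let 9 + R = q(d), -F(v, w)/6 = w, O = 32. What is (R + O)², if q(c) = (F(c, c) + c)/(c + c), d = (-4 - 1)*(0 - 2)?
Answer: 1681/4 ≈ 420.25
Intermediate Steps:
F(v, w) = -6*w
d = 10 (d = -5*(-2) = 10)
q(c) = -5/2 (q(c) = (-6*c + c)/(c + c) = (-5*c)/((2*c)) = (-5*c)*(1/(2*c)) = -5/2)
R = -23/2 (R = -9 - 5/2 = -23/2 ≈ -11.500)
(R + O)² = (-23/2 + 32)² = (41/2)² = 1681/4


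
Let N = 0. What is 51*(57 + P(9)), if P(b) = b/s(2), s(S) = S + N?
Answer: 6273/2 ≈ 3136.5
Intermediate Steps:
s(S) = S (s(S) = S + 0 = S)
P(b) = b/2
51*(57 + P(9)) = 51*(57 + (½)*9) = 51*(57 + 9/2) = 51*(123/2) = 6273/2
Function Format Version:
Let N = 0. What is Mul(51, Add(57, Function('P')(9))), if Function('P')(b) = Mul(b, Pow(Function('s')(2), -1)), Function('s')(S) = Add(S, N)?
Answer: Rational(6273, 2) ≈ 3136.5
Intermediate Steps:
Function('s')(S) = S (Function('s')(S) = Add(S, 0) = S)
Function('P')(b) = Mul(Rational(1, 2), b) (Function('P')(b) = Mul(b, Pow(2, -1)) = Mul(b, Rational(1, 2)) = Mul(Rational(1, 2), b))
Mul(51, Add(57, Function('P')(9))) = Mul(51, Add(57, Mul(Rational(1, 2), 9))) = Mul(51, Add(57, Rational(9, 2))) = Mul(51, Rational(123, 2)) = Rational(6273, 2)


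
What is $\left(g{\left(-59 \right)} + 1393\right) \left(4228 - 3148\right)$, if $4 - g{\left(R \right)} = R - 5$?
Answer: $1577880$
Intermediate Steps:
$g{\left(R \right)} = 9 - R$ ($g{\left(R \right)} = 4 - \left(R - 5\right) = 4 - \left(-5 + R\right) = 9 - R$)
$\left(g{\left(-59 \right)} + 1393\right) \left(4228 - 3148\right) = \left(\left(9 - -59\right) + 1393\right) \left(4228 - 3148\right) = \left(\left(9 + 59\right) + 1393\right) 1080 = \left(68 + 1393\right) 1080 = 1461 \cdot 1080 = 1577880$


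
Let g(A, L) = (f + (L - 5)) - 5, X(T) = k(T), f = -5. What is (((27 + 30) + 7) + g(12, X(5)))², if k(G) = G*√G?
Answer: 2526 + 490*√5 ≈ 3621.7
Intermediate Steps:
k(G) = G^(3/2)
X(T) = T^(3/2)
g(A, L) = -15 + L (g(A, L) = (-5 + (L - 5)) - 5 = (-5 + (-5 + L)) - 5 = (-10 + L) - 5 = -15 + L)
(((27 + 30) + 7) + g(12, X(5)))² = (((27 + 30) + 7) + (-15 + 5^(3/2)))² = ((57 + 7) + (-15 + 5*√5))² = (64 + (-15 + 5*√5))² = (49 + 5*√5)²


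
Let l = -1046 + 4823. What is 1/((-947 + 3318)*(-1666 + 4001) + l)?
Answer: 1/5540062 ≈ 1.8050e-7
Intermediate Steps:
l = 3777
1/((-947 + 3318)*(-1666 + 4001) + l) = 1/((-947 + 3318)*(-1666 + 4001) + 3777) = 1/(2371*2335 + 3777) = 1/(5536285 + 3777) = 1/5540062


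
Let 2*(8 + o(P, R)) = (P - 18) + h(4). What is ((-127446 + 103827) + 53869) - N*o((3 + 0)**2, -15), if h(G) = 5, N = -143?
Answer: 28820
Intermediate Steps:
o(P, R) = -29/2 + P/2 (o(P, R) = -8 + ((P - 18) + 5)/2 = -8 + ((-18 + P) + 5)/2 = -8 + (-13 + P)/2 = -8 + (-13/2 + P/2) = -29/2 + P/2)
((-127446 + 103827) + 53869) - N*o((3 + 0)**2, -15) = ((-127446 + 103827) + 53869) - (-143)*(-29/2 + (3 + 0)**2/2) = (-23619 + 53869) - (-143)*(-29/2 + (1/2)*3**2) = 30250 - (-143)*(-29/2 + (1/2)*9) = 30250 - (-143)*(-29/2 + 9/2) = 30250 - (-143)*(-10) = 30250 - 1*1430 = 30250 - 1430 = 28820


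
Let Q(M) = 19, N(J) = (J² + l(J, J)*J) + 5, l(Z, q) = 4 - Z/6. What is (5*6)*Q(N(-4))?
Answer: 570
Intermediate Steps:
l(Z, q) = 4 - Z/6
N(J) = 5 + J² + J*(4 - J/6) (N(J) = (J² + (4 - J/6)*J) + 5 = (J² + J*(4 - J/6)) + 5 = 5 + J² + J*(4 - J/6))
(5*6)*Q(N(-4)) = (5*6)*19 = 30*19 = 570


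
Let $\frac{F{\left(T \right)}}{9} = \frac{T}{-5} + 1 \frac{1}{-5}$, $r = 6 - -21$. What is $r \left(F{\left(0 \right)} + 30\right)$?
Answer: $\frac{3807}{5} \approx 761.4$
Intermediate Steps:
$r = 27$ ($r = 6 + 21 = 27$)
$F{\left(T \right)} = - \frac{9}{5} - \frac{9 T}{5}$ ($F{\left(T \right)} = 9 \left(\frac{T}{-5} + 1 \frac{1}{-5}\right) = 9 \left(T \left(- \frac{1}{5}\right) + 1 \left(- \frac{1}{5}\right)\right) = 9 \left(- \frac{T}{5} - \frac{1}{5}\right) = 9 \left(- \frac{1}{5} - \frac{T}{5}\right) = - \frac{9}{5} - \frac{9 T}{5}$)
$r \left(F{\left(0 \right)} + 30\right) = 27 \left(\left(- \frac{9}{5} - 0\right) + 30\right) = 27 \left(\left(- \frac{9}{5} + 0\right) + 30\right) = 27 \left(- \frac{9}{5} + 30\right) = 27 \cdot \frac{141}{5} = \frac{3807}{5}$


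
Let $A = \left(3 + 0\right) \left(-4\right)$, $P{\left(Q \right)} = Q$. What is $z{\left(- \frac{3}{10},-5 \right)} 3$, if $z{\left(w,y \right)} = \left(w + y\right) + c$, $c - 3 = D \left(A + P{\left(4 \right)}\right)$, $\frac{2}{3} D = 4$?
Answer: $- \frac{1509}{10} \approx -150.9$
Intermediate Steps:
$D = 6$ ($D = \frac{3}{2} \cdot 4 = 6$)
$A = -12$ ($A = 3 \left(-4\right) = -12$)
$c = -45$ ($c = 3 + 6 \left(-12 + 4\right) = 3 + 6 \left(-8\right) = 3 - 48 = -45$)
$z{\left(w,y \right)} = -45 + w + y$ ($z{\left(w,y \right)} = \left(w + y\right) - 45 = -45 + w + y$)
$z{\left(- \frac{3}{10},-5 \right)} 3 = \left(-45 - \frac{3}{10} - 5\right) 3 = \left(- \frac{503}{10}\right) 3 = - \frac{1509}{10}$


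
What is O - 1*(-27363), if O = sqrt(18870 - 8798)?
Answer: 27363 + 2*sqrt(2518) ≈ 27463.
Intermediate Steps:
O = 2*sqrt(2518) (O = sqrt(10072) = 2*sqrt(2518) ≈ 100.36)
O - 1*(-27363) = 2*sqrt(2518) - 1*(-27363) = 2*sqrt(2518) + 27363 = 27363 + 2*sqrt(2518)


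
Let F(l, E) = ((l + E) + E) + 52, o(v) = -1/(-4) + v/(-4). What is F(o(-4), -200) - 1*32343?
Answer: -130759/4 ≈ -32690.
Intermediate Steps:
o(v) = ¼ - v/4 (o(v) = -1*(-¼) + v*(-¼) = ¼ - v/4)
F(l, E) = 52 + l + 2*E (F(l, E) = ((E + l) + E) + 52 = (l + 2*E) + 52 = 52 + l + 2*E)
F(o(-4), -200) - 1*32343 = (52 + (¼ - ¼*(-4)) + 2*(-200)) - 1*32343 = (52 + (¼ + 1) - 400) - 32343 = (52 + 5/4 - 400) - 32343 = -1387/4 - 32343 = -130759/4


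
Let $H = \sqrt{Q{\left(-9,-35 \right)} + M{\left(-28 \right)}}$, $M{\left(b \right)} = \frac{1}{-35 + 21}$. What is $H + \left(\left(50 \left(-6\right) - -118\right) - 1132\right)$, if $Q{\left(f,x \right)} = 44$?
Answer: $-1314 + \frac{\sqrt{8610}}{14} \approx -1307.4$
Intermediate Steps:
$M{\left(b \right)} = - \frac{1}{14}$ ($M{\left(b \right)} = \frac{1}{-14} = - \frac{1}{14}$)
$H = \frac{\sqrt{8610}}{14}$ ($H = \sqrt{44 - \frac{1}{14}} = \sqrt{\frac{615}{14}} = \frac{\sqrt{8610}}{14} \approx 6.6279$)
$H + \left(\left(50 \left(-6\right) - -118\right) - 1132\right) = \frac{\sqrt{8610}}{14} + \left(\left(50 \left(-6\right) - -118\right) - 1132\right) = \frac{\sqrt{8610}}{14} + \left(\left(-300 + 118\right) - 1132\right) = \frac{\sqrt{8610}}{14} - 1314 = -1314 + \frac{\sqrt{8610}}{14}$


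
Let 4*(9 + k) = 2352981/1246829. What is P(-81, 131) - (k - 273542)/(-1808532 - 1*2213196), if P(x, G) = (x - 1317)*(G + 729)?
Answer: -24114886839497195575/20057628402048 ≈ -1.2023e+6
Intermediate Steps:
P(x, G) = (-1317 + x)*(729 + G)
k = -42532863/4987316 (k = -9 + (2352981/1246829)/4 = -9 + (2352981*(1/1246829))/4 = -9 + (¼)*(2352981/1246829) = -9 + 2352981/4987316 = -42532863/4987316 ≈ -8.5282)
P(-81, 131) - (k - 273542)/(-1808532 - 1*2213196) = (-960093 - 1317*131 + 729*(-81) + 131*(-81)) - (-42532863/4987316 - 273542)/(-1808532 - 1*2213196) = (-960093 - 172527 - 59049 - 10611) - (-1364282926135)/(4987316*(-1808532 - 2213196)) = -1202280 - (-1364282926135)/(4987316*(-4021728)) = -1202280 - (-1364282926135)*(-1)/(4987316*4021728) = -1202280 - 1*1364282926135/20057628402048 = -1202280 - 1364282926135/20057628402048 = -24114886839497195575/20057628402048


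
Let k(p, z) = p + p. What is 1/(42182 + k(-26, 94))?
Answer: 1/42130 ≈ 2.3736e-5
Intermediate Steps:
k(p, z) = 2*p
1/(42182 + k(-26, 94)) = 1/(42182 + 2*(-26)) = 1/(42182 - 52) = 1/42130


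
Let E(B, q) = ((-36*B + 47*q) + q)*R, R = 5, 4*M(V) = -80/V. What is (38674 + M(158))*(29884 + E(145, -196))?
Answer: -132157288416/79 ≈ -1.6729e+9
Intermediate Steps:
M(V) = -20/V (M(V) = (-80/V)/4 = -20/V)
E(B, q) = -180*B + 240*q (E(B, q) = ((-36*B + 47*q) + q)*5 = (-36*B + 48*q)*5 = -180*B + 240*q)
(38674 + M(158))*(29884 + E(145, -196)) = (38674 - 20/158)*(29884 + (-180*145 + 240*(-196))) = (38674 - 20*1/158)*(29884 + (-26100 - 47040)) = (38674 - 10/79)*(29884 - 73140) = (3055236/79)*(-43256) = -132157288416/79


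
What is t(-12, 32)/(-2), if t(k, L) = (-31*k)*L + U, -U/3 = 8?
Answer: -5940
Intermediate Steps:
U = -24 (U = -3*8 = -24)
t(k, L) = -24 - 31*L*k (t(k, L) = (-31*k)*L - 24 = -31*L*k - 24 = -24 - 31*L*k)
t(-12, 32)/(-2) = (-24 - 31*32*(-12))/(-2) = (-24 + 11904)*(-½) = 11880*(-½) = -5940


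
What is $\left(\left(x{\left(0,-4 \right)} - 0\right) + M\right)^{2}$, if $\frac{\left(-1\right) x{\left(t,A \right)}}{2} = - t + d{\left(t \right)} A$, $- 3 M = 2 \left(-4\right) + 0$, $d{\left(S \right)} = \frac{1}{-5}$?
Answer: $\frac{256}{225} \approx 1.1378$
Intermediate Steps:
$d{\left(S \right)} = - \frac{1}{5}$
$M = \frac{8}{3}$ ($M = - \frac{2 \left(-4\right) + 0}{3} = - \frac{-8 + 0}{3} = \left(- \frac{1}{3}\right) \left(-8\right) = \frac{8}{3} \approx 2.6667$)
$x{\left(t,A \right)} = 2 t + \frac{2 A}{5}$ ($x{\left(t,A \right)} = - 2 \left(- t - \frac{A}{5}\right) = 2 t + \frac{2 A}{5}$)
$\left(\left(x{\left(0,-4 \right)} - 0\right) + M\right)^{2} = \left(\left(\left(2 \cdot 0 + \frac{2}{5} \left(-4\right)\right) - 0\right) + \frac{8}{3}\right)^{2} = \left(\left(\left(0 - \frac{8}{5}\right) + 0\right) + \frac{8}{3}\right)^{2} = \left(\left(- \frac{8}{5} + 0\right) + \frac{8}{3}\right)^{2} = \left(- \frac{8}{5} + \frac{8}{3}\right)^{2} = \left(\frac{16}{15}\right)^{2} = \frac{256}{225}$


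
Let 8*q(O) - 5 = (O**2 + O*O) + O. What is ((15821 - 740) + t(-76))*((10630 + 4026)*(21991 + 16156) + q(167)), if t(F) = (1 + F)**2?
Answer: 23153011299159/2 ≈ 1.1577e+13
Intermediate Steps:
q(O) = 5/8 + O**2/4 + O/8 (q(O) = 5/8 + ((O**2 + O*O) + O)/8 = 5/8 + ((O**2 + O**2) + O)/8 = 5/8 + (2*O**2 + O)/8 = 5/8 + (O + 2*O**2)/8 = 5/8 + (O**2/4 + O/8) = 5/8 + O**2/4 + O/8)
((15821 - 740) + t(-76))*((10630 + 4026)*(21991 + 16156) + q(167)) = ((15821 - 740) + (1 - 76)**2)*((10630 + 4026)*(21991 + 16156) + (5/8 + (1/4)*167**2 + (1/8)*167)) = (15081 + (-75)**2)*(14656*38147 + (5/8 + (1/4)*27889 + 167/8)) = (15081 + 5625)*(559082432 + (5/8 + 27889/4 + 167/8)) = 20706*(559082432 + 27975/4) = 20706*(2236357703/4) = 23153011299159/2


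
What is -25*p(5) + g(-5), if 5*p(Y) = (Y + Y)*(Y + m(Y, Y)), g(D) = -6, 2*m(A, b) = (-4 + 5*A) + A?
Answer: -906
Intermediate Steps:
m(A, b) = -2 + 3*A (m(A, b) = ((-4 + 5*A) + A)/2 = (-4 + 6*A)/2 = -2 + 3*A)
p(Y) = 2*Y*(-2 + 4*Y)/5 (p(Y) = ((Y + Y)*(Y + (-2 + 3*Y)))/5 = ((2*Y)*(-2 + 4*Y))/5 = (2*Y*(-2 + 4*Y))/5 = 2*Y*(-2 + 4*Y)/5)
-25*p(5) + g(-5) = -20*5*(-1 + 2*5) - 6 = -20*5*(-1 + 10) - 6 = -20*5*9 - 6 = -25*36 - 6 = -900 - 6 = -906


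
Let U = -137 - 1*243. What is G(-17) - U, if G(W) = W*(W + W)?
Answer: 958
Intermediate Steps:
U = -380 (U = -137 - 243 = -380)
G(W) = 2*W² (G(W) = W*(2*W) = 2*W²)
G(-17) - U = 2*(-17)² - 1*(-380) = 2*289 + 380 = 578 + 380 = 958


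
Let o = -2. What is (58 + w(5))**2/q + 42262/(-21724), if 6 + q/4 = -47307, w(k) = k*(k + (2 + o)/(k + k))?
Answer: -2036956165/1027827612 ≈ -1.9818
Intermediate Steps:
w(k) = k**2 (w(k) = k*(k + (2 - 2)/(k + k)) = k*(k + 0/((2*k))) = k*(k + 0*(1/(2*k))) = k*(k + 0) = k*k = k**2)
q = -189252 (q = -24 + 4*(-47307) = -24 - 189228 = -189252)
(58 + w(5))**2/q + 42262/(-21724) = (58 + 5**2)**2/(-189252) + 42262/(-21724) = (58 + 25)**2*(-1/189252) + 42262*(-1/21724) = 83**2*(-1/189252) - 21131/10862 = 6889*(-1/189252) - 21131/10862 = -6889/189252 - 21131/10862 = -2036956165/1027827612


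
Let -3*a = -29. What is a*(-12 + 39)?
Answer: 261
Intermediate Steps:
a = 29/3 (a = -⅓*(-29) = 29/3 ≈ 9.6667)
a*(-12 + 39) = 29*(-12 + 39)/3 = (29/3)*27 = 261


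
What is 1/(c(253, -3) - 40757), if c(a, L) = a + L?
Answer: -1/40507 ≈ -2.4687e-5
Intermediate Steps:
c(a, L) = L + a
1/(c(253, -3) - 40757) = 1/((-3 + 253) - 40757) = 1/(250 - 40757) = 1/(-40507) = -1/40507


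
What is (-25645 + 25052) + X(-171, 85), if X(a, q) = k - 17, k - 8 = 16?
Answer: -586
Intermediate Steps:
k = 24 (k = 8 + 16 = 24)
X(a, q) = 7 (X(a, q) = 24 - 17 = 7)
(-25645 + 25052) + X(-171, 85) = (-25645 + 25052) + 7 = -593 + 7 = -586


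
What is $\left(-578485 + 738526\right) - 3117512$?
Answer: $-2957471$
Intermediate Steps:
$\left(-578485 + 738526\right) - 3117512 = 160041 - 3117512 = -2957471$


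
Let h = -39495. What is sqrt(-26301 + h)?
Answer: 2*I*sqrt(16449) ≈ 256.51*I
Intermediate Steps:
sqrt(-26301 + h) = sqrt(-26301 - 39495) = sqrt(-65796) = 2*I*sqrt(16449)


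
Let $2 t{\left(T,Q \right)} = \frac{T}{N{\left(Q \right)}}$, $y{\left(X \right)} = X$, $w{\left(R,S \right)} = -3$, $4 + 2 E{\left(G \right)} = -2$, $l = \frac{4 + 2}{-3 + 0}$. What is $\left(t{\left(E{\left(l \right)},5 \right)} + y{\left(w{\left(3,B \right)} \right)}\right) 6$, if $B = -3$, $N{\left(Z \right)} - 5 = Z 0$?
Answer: $- \frac{99}{5} \approx -19.8$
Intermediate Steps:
$N{\left(Z \right)} = 5$ ($N{\left(Z \right)} = 5 + Z 0 = 5 + 0 = 5$)
$l = -2$ ($l = \frac{6}{-3} = 6 \left(- \frac{1}{3}\right) = -2$)
$E{\left(G \right)} = -3$ ($E{\left(G \right)} = -2 + \frac{1}{2} \left(-2\right) = -2 - 1 = -3$)
$t{\left(T,Q \right)} = \frac{T}{10}$ ($t{\left(T,Q \right)} = \frac{T \frac{1}{5}}{2} = \frac{\frac{1}{5} T}{2} = \frac{T}{10}$)
$\left(t{\left(E{\left(l \right)},5 \right)} + y{\left(w{\left(3,B \right)} \right)}\right) 6 = \left(\frac{1}{10} \left(-3\right) - 3\right) 6 = \left(- \frac{3}{10} - 3\right) 6 = \left(- \frac{33}{10}\right) 6 = - \frac{99}{5}$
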